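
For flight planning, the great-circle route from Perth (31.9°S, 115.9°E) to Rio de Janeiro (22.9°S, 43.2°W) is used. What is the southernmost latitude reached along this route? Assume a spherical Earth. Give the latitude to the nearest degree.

The great circle lies in the plane with unit normal n̂ = (p₁ × p₂)/|p₁ × p₂|.
Here n̂_z ≈ -0.328; the vertex latitude is φ_max = arccos|n̂_z| ≈ 70.9°.

≈ 71°S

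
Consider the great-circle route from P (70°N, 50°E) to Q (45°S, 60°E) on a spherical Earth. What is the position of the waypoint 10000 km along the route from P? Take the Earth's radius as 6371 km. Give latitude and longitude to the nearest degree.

≈ (20°S, 58°E)

The haversine formula gives a central angle δ ≈ 2.011 rad (115.2°) between the endpoints. The total great-circle distance is δ·R ≈ 2.011 × 6371 ≈ 12813 km, so the target fraction is f = 10000/12813 ≈ 0.780.
Interpolate at f ≈ 0.780 with slerp weights a = sin((1−f)δ)/sin δ ≈ 0.472, b = sin(fδ)/sin δ ≈ 1.105.
p = a·p₁ + b·p₂ ≈ (0.495, 0.801, -0.338); φ = arcsin(p_z) ≈ -19.74°, λ = atan2(p_y, p_x) ≈ 58.29°.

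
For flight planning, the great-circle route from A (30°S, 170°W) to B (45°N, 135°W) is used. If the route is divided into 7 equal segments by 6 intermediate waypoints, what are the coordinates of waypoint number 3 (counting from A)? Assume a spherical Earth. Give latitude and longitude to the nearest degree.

≈ (2°N, 156°W)

Write both endpoints as unit vectors p₁, p₂ with components (cos φ cos λ, cos φ sin λ, sin φ).
The central angle between the endpoints is δ = arccos(p₁·p₂) ≈ 1.422 rad (81.5°).
Interpolate at f = 3/7 with slerp weights a = sin((1−f)δ)/sin δ ≈ 0.734, b = sin(fδ)/sin δ ≈ 0.579.
p = a·p₁ + b·p₂ ≈ (-0.916, -0.400, 0.042); φ = arcsin(p_z) ≈ 2.42°, λ = atan2(p_y, p_x) ≈ -156.41°.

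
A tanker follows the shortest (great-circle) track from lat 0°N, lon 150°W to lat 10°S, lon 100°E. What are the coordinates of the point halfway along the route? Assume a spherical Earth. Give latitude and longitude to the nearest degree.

≈ lat 9°S, lon 156°E

Write both endpoints as unit vectors p₁, p₂ with components (cos φ cos λ, cos φ sin λ, sin φ).
The central angle between the endpoints is δ = arccos(p₁·p₂) ≈ 1.914 rad (109.7°).
Interpolate at f = 1/2 with slerp weights a = sin((1−f)δ)/sin δ ≈ 0.868, b = sin(fδ)/sin δ ≈ 0.868.
p = a·p₁ + b·p₂ ≈ (-0.900, 0.408, -0.151); φ = arcsin(p_z) ≈ -8.67°, λ = atan2(p_y, p_x) ≈ 155.63°.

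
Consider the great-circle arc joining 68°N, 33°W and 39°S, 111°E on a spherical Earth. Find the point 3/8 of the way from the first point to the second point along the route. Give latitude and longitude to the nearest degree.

Write both endpoints as unit vectors p₁, p₂ with components (cos φ cos λ, cos φ sin λ, sin φ).
The central angle between the endpoints is δ = arccos(p₁·p₂) ≈ 2.530 rad (145.0°).
Interpolate at f = 3/8 with slerp weights a = sin((1−f)δ)/sin δ ≈ 1.743, b = sin(fδ)/sin δ ≈ 1.417.
p = a·p₁ + b·p₂ ≈ (0.153, 0.672, 0.724); φ = arcsin(p_z) ≈ 46.42°, λ = atan2(p_y, p_x) ≈ 77.18°.

≈ 46°N, 77°E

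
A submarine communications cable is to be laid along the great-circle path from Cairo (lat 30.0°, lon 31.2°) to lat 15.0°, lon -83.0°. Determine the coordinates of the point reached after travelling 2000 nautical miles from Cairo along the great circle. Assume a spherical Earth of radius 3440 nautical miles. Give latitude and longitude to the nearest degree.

Convert each endpoint to a unit vector on the sphere (x = cos φ cos λ, y = cos φ sin λ, z = sin φ).
The central angle between the endpoints is δ = arccos(p₁·p₂) ≈ 1.786 rad (102.3°). The total great-circle distance is δ·R ≈ 1.786 × 3440 ≈ 6144 nmi, so the target fraction is f = 2000/6144 ≈ 0.326.
Interpolate at f ≈ 0.326 with slerp weights a = sin((1−f)δ)/sin δ ≈ 0.956, b = sin(fδ)/sin δ ≈ 0.562.
p = a·p₁ + b·p₂ ≈ (0.774, -0.110, 0.623); φ = arcsin(p_z) ≈ 38.56°, λ = atan2(p_y, p_x) ≈ -8.10°.

≈ lat 39°, lon -8°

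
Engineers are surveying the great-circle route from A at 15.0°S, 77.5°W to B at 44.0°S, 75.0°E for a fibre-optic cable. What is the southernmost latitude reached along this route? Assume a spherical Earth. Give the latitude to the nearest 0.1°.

≈ 69.1°S

The great circle lies in the plane with unit normal n̂ = (p₁ × p₂)/|p₁ × p₂|.
Here n̂_z ≈ +0.357; the vertex latitude is φ_max = arccos|n̂_z| ≈ 69.1°.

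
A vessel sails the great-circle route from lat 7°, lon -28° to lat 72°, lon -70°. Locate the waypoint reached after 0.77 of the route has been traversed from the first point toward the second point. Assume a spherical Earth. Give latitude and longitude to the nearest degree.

≈ lat 59°, lon -48°

Write both endpoints as unit vectors p₁, p₂ with components (cos φ cos λ, cos φ sin λ, sin φ).
The central angle between the endpoints is δ = arccos(p₁·p₂) ≈ 1.220 rad (69.9°).
Interpolate at f = 0.77 with slerp weights a = sin((1−f)δ)/sin δ ≈ 0.295, b = sin(fδ)/sin δ ≈ 0.860.
p = a·p₁ + b·p₂ ≈ (0.349, -0.387, 0.853); φ = arcsin(p_z) ≈ 58.58°, λ = atan2(p_y, p_x) ≈ -47.93°.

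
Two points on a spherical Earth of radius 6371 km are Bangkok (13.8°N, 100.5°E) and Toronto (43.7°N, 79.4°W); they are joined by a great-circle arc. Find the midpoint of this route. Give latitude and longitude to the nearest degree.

≈ (75°N, 100°E)

Convert each endpoint to a unit vector on the sphere (x = cos φ cos λ, y = cos φ sin λ, z = sin φ).
The central angle between the endpoints is δ = arccos(p₁·p₂) ≈ 2.138 rad (122.5°).
Interpolate at f = 1/2 with slerp weights a = sin((1−f)δ)/sin δ ≈ 1.040, b = sin(fδ)/sin δ ≈ 1.040.
p = a·p₁ + b·p₂ ≈ (-0.046, 0.254, 0.966); φ = arcsin(p_z) ≈ 75.05°, λ = atan2(p_y, p_x) ≈ 100.21°.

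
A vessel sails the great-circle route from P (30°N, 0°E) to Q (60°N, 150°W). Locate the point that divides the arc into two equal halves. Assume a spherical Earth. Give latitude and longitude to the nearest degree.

≈ (70°N, 30°W)

Write both endpoints as unit vectors p₁, p₂ with components (cos φ cos λ, cos φ sin λ, sin φ).
The central angle between the endpoints is δ = arccos(p₁·p₂) ≈ 1.513 rad (86.7°).
Interpolate at f = 1/2 with slerp weights a = sin((1−f)δ)/sin δ ≈ 0.687, b = sin(fδ)/sin δ ≈ 0.687.
p = a·p₁ + b·p₂ ≈ (0.298, -0.172, 0.939); φ = arcsin(p_z) ≈ 69.90°, λ = atan2(p_y, p_x) ≈ -30.00°.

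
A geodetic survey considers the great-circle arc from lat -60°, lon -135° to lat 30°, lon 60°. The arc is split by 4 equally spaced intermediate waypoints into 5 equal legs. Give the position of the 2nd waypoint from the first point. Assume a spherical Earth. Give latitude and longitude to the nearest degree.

≈ lat -56°, lon 86°

From cos δ = sin φ₁ sin φ₂ + cos φ₁ cos φ₂ cos Δλ, the central angle is δ ≈ 2.589 rad (148.4°).
Interpolate at f = 2/5 with slerp weights a = sin((1−f)δ)/sin δ ≈ 1.905, b = sin(fδ)/sin δ ≈ 1.639.
p = a·p₁ + b·p₂ ≈ (0.036, 0.556, -0.831); φ = arcsin(p_z) ≈ -56.15°, λ = atan2(p_y, p_x) ≈ 86.28°.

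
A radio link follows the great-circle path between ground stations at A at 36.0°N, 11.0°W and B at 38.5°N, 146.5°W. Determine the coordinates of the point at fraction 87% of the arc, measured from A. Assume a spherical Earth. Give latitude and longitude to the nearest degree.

≈ 48°N, 136°W

Convert each endpoint to a unit vector on the sphere (x = cos φ cos λ, y = cos φ sin λ, z = sin φ).
The central angle between the endpoints is δ = arccos(p₁·p₂) ≈ 1.657 rad (94.9°).
Interpolate at f = 0.87 with slerp weights a = sin((1−f)δ)/sin δ ≈ 0.214, b = sin(fδ)/sin δ ≈ 0.995.
p = a·p₁ + b·p₂ ≈ (-0.479, -0.463, 0.746); φ = arcsin(p_z) ≈ 48.21°, λ = atan2(p_y, p_x) ≈ -135.98°.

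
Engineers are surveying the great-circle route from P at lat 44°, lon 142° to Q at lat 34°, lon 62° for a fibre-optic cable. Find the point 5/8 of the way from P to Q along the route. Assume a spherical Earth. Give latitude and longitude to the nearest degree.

≈ lat 45°, lon 88°

From cos δ = sin φ₁ sin φ₂ + cos φ₁ cos φ₂ cos Δλ, the central angle is δ ≈ 1.056 rad (60.5°).
Interpolate at f = 5/8 with slerp weights a = sin((1−f)δ)/sin δ ≈ 0.443, b = sin(fδ)/sin δ ≈ 0.704.
p = a·p₁ + b·p₂ ≈ (0.023, 0.712, 0.702); φ = arcsin(p_z) ≈ 44.57°, λ = atan2(p_y, p_x) ≈ 88.15°.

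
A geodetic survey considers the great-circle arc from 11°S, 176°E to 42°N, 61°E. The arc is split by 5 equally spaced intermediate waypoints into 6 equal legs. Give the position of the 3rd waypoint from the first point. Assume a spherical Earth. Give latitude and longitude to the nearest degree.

The haversine formula gives a central angle δ ≈ 2.022 rad (115.8°) between the endpoints.
Interpolate at f = 3/6 with slerp weights a = sin((1−f)δ)/sin δ ≈ 0.942, b = sin(fδ)/sin δ ≈ 0.942.
p = a·p₁ + b·p₂ ≈ (-0.583, 0.676, 0.450); φ = arcsin(p_z) ≈ 26.77°, λ = atan2(p_y, p_x) ≈ 130.75°.

≈ 27°N, 131°E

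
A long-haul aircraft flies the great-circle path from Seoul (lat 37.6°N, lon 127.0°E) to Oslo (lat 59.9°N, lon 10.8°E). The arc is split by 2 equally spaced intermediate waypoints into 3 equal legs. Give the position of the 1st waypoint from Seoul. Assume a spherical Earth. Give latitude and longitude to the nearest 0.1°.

≈ lat 56.5°N, lon 107.0°E

Write both endpoints as unit vectors p₁, p₂ with components (cos φ cos λ, cos φ sin λ, sin φ).
The central angle between the endpoints is δ = arccos(p₁·p₂) ≈ 1.211 rad (69.4°).
Interpolate at f = 1/3 with slerp weights a = sin((1−f)δ)/sin δ ≈ 0.772, b = sin(fδ)/sin δ ≈ 0.420.
p = a·p₁ + b·p₂ ≈ (-0.161, 0.528, 0.834); φ = arcsin(p_z) ≈ 56.50°, λ = atan2(p_y, p_x) ≈ 106.99°.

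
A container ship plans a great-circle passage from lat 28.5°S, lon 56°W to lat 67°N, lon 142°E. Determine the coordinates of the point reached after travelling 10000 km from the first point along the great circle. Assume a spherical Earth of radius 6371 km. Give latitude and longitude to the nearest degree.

From cos δ = sin φ₁ sin φ₂ + cos φ₁ cos φ₂ cos Δλ, the central angle is δ ≈ 2.443 rad (140.0°). The total great-circle distance is δ·R ≈ 2.443 × 6371 ≈ 15565 km, so the target fraction is f = 10000/15565 ≈ 0.642.
Interpolate at f ≈ 0.642 with slerp weights a = sin((1−f)δ)/sin δ ≈ 1.192, b = sin(fδ)/sin δ ≈ 1.555.
p = a·p₁ + b·p₂ ≈ (0.107, -0.494, 0.863); φ = arcsin(p_z) ≈ 59.61°, λ = atan2(p_y, p_x) ≈ -77.79°.

≈ lat 60°N, lon 78°W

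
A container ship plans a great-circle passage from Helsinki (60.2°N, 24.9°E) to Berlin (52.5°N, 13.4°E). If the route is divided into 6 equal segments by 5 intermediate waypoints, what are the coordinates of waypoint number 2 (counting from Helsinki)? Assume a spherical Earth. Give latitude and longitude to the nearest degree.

Convert each endpoint to a unit vector on the sphere (x = cos φ cos λ, y = cos φ sin λ, z = sin φ).
The central angle between the endpoints is δ = arccos(p₁·p₂) ≈ 0.174 rad (10.0°).
Interpolate at f = 2/6 with slerp weights a = sin((1−f)δ)/sin δ ≈ 0.669, b = sin(fδ)/sin δ ≈ 0.335.
p = a·p₁ + b·p₂ ≈ (0.500, 0.187, 0.846); φ = arcsin(p_z) ≈ 57.76°, λ = atan2(p_y, p_x) ≈ 20.53°.

≈ (58°N, 21°E)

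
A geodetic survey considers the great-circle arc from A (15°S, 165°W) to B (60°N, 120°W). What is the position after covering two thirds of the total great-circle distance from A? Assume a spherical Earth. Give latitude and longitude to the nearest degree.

≈ (37°N, 144°W)

Convert each endpoint to a unit vector on the sphere (x = cos φ cos λ, y = cos φ sin λ, z = sin φ).
The central angle between the endpoints is δ = arccos(p₁·p₂) ≈ 1.453 rad (83.3°).
Interpolate at f = 2/3 with slerp weights a = sin((1−f)δ)/sin δ ≈ 0.469, b = sin(fδ)/sin δ ≈ 0.830.
p = a·p₁ + b·p₂ ≈ (-0.645, -0.477, 0.597); φ = arcsin(p_z) ≈ 36.68°, λ = atan2(p_y, p_x) ≈ -143.54°.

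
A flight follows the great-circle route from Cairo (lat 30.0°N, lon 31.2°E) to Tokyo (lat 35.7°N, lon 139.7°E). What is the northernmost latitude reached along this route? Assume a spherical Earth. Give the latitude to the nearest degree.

The great circle lies in the plane with unit normal n̂ = (p₁ × p₂)/|p₁ × p₂|.
Here n̂_z ≈ +0.669; the vertex latitude is φ_max = arccos|n̂_z| ≈ 48.0°.
Check via Clairaut: cos φ_max = |cos φ₁| · sin C = cos(30.0°)·sin(50.5°) ≈ 0.669, again giving ≈ 48.0°.

≈ 48°N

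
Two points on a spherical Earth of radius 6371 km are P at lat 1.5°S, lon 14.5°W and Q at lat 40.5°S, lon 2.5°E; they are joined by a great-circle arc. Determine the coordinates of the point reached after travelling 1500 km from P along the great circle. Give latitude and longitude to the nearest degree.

Write both endpoints as unit vectors p₁, p₂ with components (cos φ cos λ, cos φ sin λ, sin φ).
The central angle between the endpoints is δ = arccos(p₁·p₂) ≈ 0.732 rad (41.9°). The total great-circle distance is δ·R ≈ 0.732 × 6371 ≈ 4663 km, so the target fraction is f = 1500/4663 ≈ 0.322.
Interpolate at f ≈ 0.322 with slerp weights a = sin((1−f)δ)/sin δ ≈ 0.713, b = sin(fδ)/sin δ ≈ 0.349.
p = a·p₁ + b·p₂ ≈ (0.955, -0.167, -0.245); φ = arcsin(p_z) ≈ -14.20°, λ = atan2(p_y, p_x) ≈ -9.91°.

≈ lat 14°S, lon 10°W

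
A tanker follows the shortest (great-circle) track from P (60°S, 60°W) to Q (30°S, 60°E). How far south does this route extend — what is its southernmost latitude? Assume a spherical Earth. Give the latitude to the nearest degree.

≈ 67°S

The great circle lies in the plane with unit normal n̂ = (p₁ × p₂)/|p₁ × p₂|.
Here n̂_z ≈ +0.384; the vertex latitude is φ_max = arccos|n̂_z| ≈ 67.4°.
Check via Clairaut: cos φ_max = |cos φ₁| · sin C = cos(60.0°)·sin(129.8°) ≈ 0.384, again giving ≈ 67.4°.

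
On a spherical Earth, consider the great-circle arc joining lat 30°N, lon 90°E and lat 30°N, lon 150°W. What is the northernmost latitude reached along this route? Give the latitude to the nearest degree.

≈ 49°N

The great circle lies in the plane with unit normal n̂ = (p₁ × p₂)/|p₁ × p₂|.
Here n̂_z ≈ +0.655; the vertex latitude is φ_max = arccos|n̂_z| ≈ 49.1°.
Check via Clairaut: cos φ_max = |cos φ₁| · sin C = cos(30.0°)·sin(49.1°) ≈ 0.655, again giving ≈ 49.1°.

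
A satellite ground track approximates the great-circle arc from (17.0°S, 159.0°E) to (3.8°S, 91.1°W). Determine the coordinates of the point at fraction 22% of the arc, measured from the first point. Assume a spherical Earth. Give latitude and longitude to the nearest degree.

≈ (19°S, 176°W)

From cos δ = sin φ₁ sin φ₂ + cos φ₁ cos φ₂ cos Δλ, the central angle is δ ≈ 1.881 rad (107.8°).
Interpolate at f = 0.22 with slerp weights a = sin((1−f)δ)/sin δ ≈ 1.045, b = sin(fδ)/sin δ ≈ 0.422.
p = a·p₁ + b·p₂ ≈ (-0.941, -0.063, -0.333); φ = arcsin(p_z) ≈ -19.47°, λ = atan2(p_y, p_x) ≈ -176.15°.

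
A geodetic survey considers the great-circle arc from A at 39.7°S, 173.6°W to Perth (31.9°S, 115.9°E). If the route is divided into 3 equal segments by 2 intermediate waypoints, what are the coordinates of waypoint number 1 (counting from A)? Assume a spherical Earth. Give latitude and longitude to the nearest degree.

The haversine formula gives a central angle δ ≈ 0.982 rad (56.2°) between the endpoints.
Interpolate at f = 1/3 with slerp weights a = sin((1−f)δ)/sin δ ≈ 0.732, b = sin(fδ)/sin δ ≈ 0.387.
p = a·p₁ + b·p₂ ≈ (-0.703, 0.232, -0.672); φ = arcsin(p_z) ≈ -42.22°, λ = atan2(p_y, p_x) ≈ 161.71°.

≈ 42°S, 162°E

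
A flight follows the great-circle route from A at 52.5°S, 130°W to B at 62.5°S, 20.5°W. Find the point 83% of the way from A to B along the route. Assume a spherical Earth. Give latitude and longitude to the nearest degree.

Write both endpoints as unit vectors p₁, p₂ with components (cos φ cos λ, cos φ sin λ, sin φ).
The central angle between the endpoints is δ = arccos(p₁·p₂) ≈ 0.915 rad (52.4°).
Interpolate at f = 0.83 with slerp weights a = sin((1−f)δ)/sin δ ≈ 0.195, b = sin(fδ)/sin δ ≈ 0.869.
p = a·p₁ + b·p₂ ≈ (0.299, -0.232, -0.926); φ = arcsin(p_z) ≈ -67.76°, λ = atan2(p_y, p_x) ≈ -37.74°.

≈ 68°S, 38°W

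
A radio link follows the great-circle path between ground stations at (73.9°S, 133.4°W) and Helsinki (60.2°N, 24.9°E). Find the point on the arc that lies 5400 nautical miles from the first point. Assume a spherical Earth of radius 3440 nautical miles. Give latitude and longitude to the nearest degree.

≈ (12°S, 3°E)

Convert each endpoint to a unit vector on the sphere (x = cos φ cos λ, y = cos φ sin λ, z = sin φ).
The central angle between the endpoints is δ = arccos(p₁·p₂) ≈ 2.864 rad (164.1°). The total great-circle distance is δ·R ≈ 2.864 × 3440 ≈ 9853 nmi, so the target fraction is f = 5400/9853 ≈ 0.548.
Interpolate at f ≈ 0.548 with slerp weights a = sin((1−f)δ)/sin δ ≈ 3.514, b = sin(fδ)/sin δ ≈ 3.652.
p = a·p₁ + b·p₂ ≈ (0.977, 0.056, -0.207); φ = arcsin(p_z) ≈ -11.92°, λ = atan2(p_y, p_x) ≈ 3.29°.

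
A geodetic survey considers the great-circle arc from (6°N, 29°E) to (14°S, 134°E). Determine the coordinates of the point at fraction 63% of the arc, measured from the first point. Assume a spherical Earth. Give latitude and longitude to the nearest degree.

≈ (9°S, 94°E)

From cos δ = sin φ₁ sin φ₂ + cos φ₁ cos φ₂ cos Δλ, the central angle is δ ≈ 1.849 rad (106.0°).
Interpolate at f = 0.63 with slerp weights a = sin((1−f)δ)/sin δ ≈ 0.657, b = sin(fδ)/sin δ ≈ 0.956.
p = a·p₁ + b·p₂ ≈ (-0.072, 0.984, -0.162); φ = arcsin(p_z) ≈ -9.35°, λ = atan2(p_y, p_x) ≈ 94.20°.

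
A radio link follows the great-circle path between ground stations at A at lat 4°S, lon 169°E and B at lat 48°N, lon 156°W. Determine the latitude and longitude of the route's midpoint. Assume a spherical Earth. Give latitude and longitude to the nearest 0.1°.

≈ lat 22.9°N, lon 177.1°W

From cos δ = sin φ₁ sin φ₂ + cos φ₁ cos φ₂ cos Δλ, the central angle is δ ≈ 1.053 rad (60.3°).
Interpolate at f = 1/2 with slerp weights a = sin((1−f)δ)/sin δ ≈ 0.578, b = sin(fδ)/sin δ ≈ 0.578.
p = a·p₁ + b·p₂ ≈ (-0.920, -0.047, 0.389); φ = arcsin(p_z) ≈ 22.92°, λ = atan2(p_y, p_x) ≈ -177.06°.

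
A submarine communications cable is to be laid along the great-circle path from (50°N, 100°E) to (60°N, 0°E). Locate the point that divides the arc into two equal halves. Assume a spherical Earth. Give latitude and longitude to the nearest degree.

The haversine formula gives a central angle δ ≈ 0.918 rad (52.6°) between the endpoints.
Interpolate at f = 1/2 with slerp weights a = sin((1−f)δ)/sin δ ≈ 0.558, b = sin(fδ)/sin δ ≈ 0.558.
p = a·p₁ + b·p₂ ≈ (0.217, 0.353, 0.910); φ = arcsin(p_z) ≈ 65.53°, λ = atan2(p_y, p_x) ≈ 58.47°.

≈ (66°N, 58°E)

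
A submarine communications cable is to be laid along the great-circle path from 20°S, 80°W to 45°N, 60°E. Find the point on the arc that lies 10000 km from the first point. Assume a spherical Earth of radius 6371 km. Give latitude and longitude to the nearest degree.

≈ 43°N, 10°W

The haversine formula gives a central angle δ ≈ 2.420 rad (138.7°) between the endpoints. The total great-circle distance is δ·R ≈ 2.420 × 6371 ≈ 15419 km, so the target fraction is f = 10000/15419 ≈ 0.649.
Interpolate at f ≈ 0.649 with slerp weights a = sin((1−f)δ)/sin δ ≈ 1.138, b = sin(fδ)/sin δ ≈ 1.514.
p = a·p₁ + b·p₂ ≈ (0.721, -0.126, 0.681); φ = arcsin(p_z) ≈ 42.95°, λ = atan2(p_y, p_x) ≈ -9.91°.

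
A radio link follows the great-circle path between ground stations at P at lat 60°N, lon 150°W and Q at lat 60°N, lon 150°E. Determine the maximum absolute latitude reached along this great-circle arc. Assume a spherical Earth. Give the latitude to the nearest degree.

≈ 63°N

The great circle lies in the plane with unit normal n̂ = (p₁ × p₂)/|p₁ × p₂|.
Here n̂_z ≈ -0.447; the vertex latitude is φ_max = arccos|n̂_z| ≈ 63.4°.
Check via Clairaut: cos φ_max = |cos φ₁| · sin C = cos(60.0°)·sin(63.4°) ≈ 0.447, again giving ≈ 63.4°.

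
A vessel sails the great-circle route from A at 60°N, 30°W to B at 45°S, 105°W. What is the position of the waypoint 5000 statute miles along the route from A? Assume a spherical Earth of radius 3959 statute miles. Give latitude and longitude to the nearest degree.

≈ 1°S, 80°W

From cos δ = sin φ₁ sin φ₂ + cos φ₁ cos φ₂ cos Δλ, the central angle is δ ≈ 2.119 rad (121.4°). The total great-circle distance is δ·R ≈ 2.119 × 3959 ≈ 8388 mi, so the target fraction is f = 5000/8388 ≈ 0.596.
Interpolate at f ≈ 0.596 with slerp weights a = sin((1−f)δ)/sin δ ≈ 0.884, b = sin(fδ)/sin δ ≈ 1.116.
p = a·p₁ + b·p₂ ≈ (0.179, -0.984, -0.023); φ = arcsin(p_z) ≈ -1.34°, λ = atan2(p_y, p_x) ≈ -79.70°.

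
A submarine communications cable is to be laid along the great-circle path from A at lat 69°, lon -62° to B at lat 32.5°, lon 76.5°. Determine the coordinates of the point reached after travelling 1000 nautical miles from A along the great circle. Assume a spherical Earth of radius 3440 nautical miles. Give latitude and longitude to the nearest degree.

Convert each endpoint to a unit vector on the sphere (x = cos φ cos λ, y = cos φ sin λ, z = sin φ).
The central angle between the endpoints is δ = arccos(p₁·p₂) ≈ 1.292 rad (74.0°). The total great-circle distance is δ·R ≈ 1.292 × 3440 ≈ 4444 nmi, so the target fraction is f = 1000/4444 ≈ 0.225.
Interpolate at f ≈ 0.225 with slerp weights a = sin((1−f)δ)/sin δ ≈ 0.876, b = sin(fδ)/sin δ ≈ 0.298.
p = a·p₁ + b·p₂ ≈ (0.206, -0.033, 0.978); φ = arcsin(p_z) ≈ 77.96°, λ = atan2(p_y, p_x) ≈ -9.01°.

≈ lat 78°, lon -9°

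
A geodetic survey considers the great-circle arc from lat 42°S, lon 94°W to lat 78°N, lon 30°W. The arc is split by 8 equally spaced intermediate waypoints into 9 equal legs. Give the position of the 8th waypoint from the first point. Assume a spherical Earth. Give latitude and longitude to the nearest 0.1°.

From cos δ = sin φ₁ sin φ₂ + cos φ₁ cos φ₂ cos Δλ, the central angle is δ ≈ 2.198 rad (125.9°).
Interpolate at f = 8/9 with slerp weights a = sin((1−f)δ)/sin δ ≈ 0.299, b = sin(fδ)/sin δ ≈ 1.146.
p = a·p₁ + b·p₂ ≈ (0.191, -0.340, 0.921); φ = arcsin(p_z) ≈ 67.03°, λ = atan2(p_y, p_x) ≈ -60.73°.

≈ lat 67.0°N, lon 60.7°W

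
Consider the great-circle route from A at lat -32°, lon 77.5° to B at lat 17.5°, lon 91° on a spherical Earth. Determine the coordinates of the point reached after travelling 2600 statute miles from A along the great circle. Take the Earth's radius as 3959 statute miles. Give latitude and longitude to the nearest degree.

≈ lat 4°, lon 88°

Convert each endpoint to a unit vector on the sphere (x = cos φ cos λ, y = cos φ sin λ, z = sin φ).
The central angle between the endpoints is δ = arccos(p₁·p₂) ≈ 0.893 rad (51.2°). The total great-circle distance is δ·R ≈ 0.893 × 3959 ≈ 3535 mi, so the target fraction is f = 2600/3535 ≈ 0.735.
Interpolate at f ≈ 0.735 with slerp weights a = sin((1−f)δ)/sin δ ≈ 0.300, b = sin(fδ)/sin δ ≈ 0.784.
p = a·p₁ + b·p₂ ≈ (0.042, 0.996, 0.076); φ = arcsin(p_z) ≈ 4.39°, λ = atan2(p_y, p_x) ≈ 87.58°.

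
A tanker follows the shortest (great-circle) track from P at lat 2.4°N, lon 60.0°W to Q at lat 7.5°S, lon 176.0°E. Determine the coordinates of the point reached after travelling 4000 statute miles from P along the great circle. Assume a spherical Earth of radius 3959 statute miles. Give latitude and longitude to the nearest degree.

From cos δ = sin φ₁ sin φ₂ + cos φ₁ cos φ₂ cos Δλ, the central angle is δ ≈ 2.164 rad (124.0°). The total great-circle distance is δ·R ≈ 2.164 × 3959 ≈ 8569 mi, so the target fraction is f = 4000/8569 ≈ 0.467.
Interpolate at f ≈ 0.467 with slerp weights a = sin((1−f)δ)/sin δ ≈ 1.103, b = sin(fδ)/sin δ ≈ 1.022.
p = a·p₁ + b·p₂ ≈ (-0.460, -0.884, -0.087); φ = arcsin(p_z) ≈ -5.00°, λ = atan2(p_y, p_x) ≈ -117.47°.

≈ lat 5°S, lon 117°W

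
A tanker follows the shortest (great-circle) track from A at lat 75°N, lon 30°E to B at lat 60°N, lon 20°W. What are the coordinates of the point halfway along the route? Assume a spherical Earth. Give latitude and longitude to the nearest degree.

≈ lat 69°N, lon 3°W

Write both endpoints as unit vectors p₁, p₂ with components (cos φ cos λ, cos φ sin λ, sin φ).
The central angle between the endpoints is δ = arccos(p₁·p₂) ≈ 0.403 rad (23.1°).
Interpolate at f = 1/2 with slerp weights a = sin((1−f)δ)/sin δ ≈ 0.510, b = sin(fδ)/sin δ ≈ 0.510.
p = a·p₁ + b·p₂ ≈ (0.354, -0.021, 0.935); φ = arcsin(p_z) ≈ 69.22°, λ = atan2(p_y, p_x) ≈ -3.43°.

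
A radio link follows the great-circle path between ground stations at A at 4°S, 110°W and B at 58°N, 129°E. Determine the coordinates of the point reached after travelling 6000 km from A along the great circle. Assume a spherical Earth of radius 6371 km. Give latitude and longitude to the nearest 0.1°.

≈ 41.8°N, 141.5°W

From cos δ = sin φ₁ sin φ₂ + cos φ₁ cos φ₂ cos Δλ, the central angle is δ ≈ 1.909 rad (109.4°). The total great-circle distance is δ·R ≈ 1.909 × 6371 ≈ 12160 km, so the target fraction is f = 6000/12160 ≈ 0.493.
Interpolate at f ≈ 0.493 with slerp weights a = sin((1−f)δ)/sin δ ≈ 0.872, b = sin(fδ)/sin δ ≈ 0.857.
p = a·p₁ + b·p₂ ≈ (-0.583, -0.465, 0.666); φ = arcsin(p_z) ≈ 41.76°, λ = atan2(p_y, p_x) ≈ -141.46°.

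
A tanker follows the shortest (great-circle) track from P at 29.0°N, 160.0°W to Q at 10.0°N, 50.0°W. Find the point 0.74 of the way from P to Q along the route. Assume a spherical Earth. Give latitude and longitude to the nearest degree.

≈ 23°N, 74°W

The haversine formula gives a central angle δ ≈ 1.783 rad (102.1°) between the endpoints.
Interpolate at f = 0.74 with slerp weights a = sin((1−f)δ)/sin δ ≈ 0.457, b = sin(fδ)/sin δ ≈ 0.991.
p = a·p₁ + b·p₂ ≈ (0.251, -0.884, 0.394); φ = arcsin(p_z) ≈ 23.19°, λ = atan2(p_y, p_x) ≈ -74.14°.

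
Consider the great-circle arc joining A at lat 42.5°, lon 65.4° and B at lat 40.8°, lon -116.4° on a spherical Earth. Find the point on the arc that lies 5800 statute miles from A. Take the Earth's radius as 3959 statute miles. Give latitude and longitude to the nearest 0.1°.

≈ lat 53.5°, lon -116.9°

Convert each endpoint to a unit vector on the sphere (x = cos φ cos λ, y = cos φ sin λ, z = sin φ).
The central angle between the endpoints is δ = arccos(p₁·p₂) ≈ 1.687 rad (96.7°). The total great-circle distance is δ·R ≈ 1.687 × 3959 ≈ 6681 mi, so the target fraction is f = 5800/6681 ≈ 0.868.
Interpolate at f ≈ 0.868 with slerp weights a = sin((1−f)δ)/sin δ ≈ 0.222, b = sin(fδ)/sin δ ≈ 1.001.
p = a·p₁ + b·p₂ ≈ (-0.269, -0.530, 0.804); φ = arcsin(p_z) ≈ 53.54°, λ = atan2(p_y, p_x) ≈ -116.90°.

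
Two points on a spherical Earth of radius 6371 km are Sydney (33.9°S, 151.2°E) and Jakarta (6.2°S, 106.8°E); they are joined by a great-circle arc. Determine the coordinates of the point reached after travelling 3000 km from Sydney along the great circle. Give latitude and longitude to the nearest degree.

Write both endpoints as unit vectors p₁, p₂ with components (cos φ cos λ, cos φ sin λ, sin φ).
The central angle between the endpoints is δ = arccos(p₁·p₂) ≈ 0.863 rad (49.5°). The total great-circle distance is δ·R ≈ 0.863 × 6371 ≈ 5501 km, so the target fraction is f = 3000/5501 ≈ 0.545.
Interpolate at f ≈ 0.545 with slerp weights a = sin((1−f)δ)/sin δ ≈ 0.503, b = sin(fδ)/sin δ ≈ 0.597.
p = a·p₁ + b·p₂ ≈ (-0.538, 0.769, -0.345); φ = arcsin(p_z) ≈ -20.19°, λ = atan2(p_y, p_x) ≈ 124.95°.

≈ 20°S, 125°E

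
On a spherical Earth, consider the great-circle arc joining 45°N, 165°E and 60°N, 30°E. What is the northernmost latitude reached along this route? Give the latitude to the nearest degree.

The great circle lies in the plane with unit normal n̂ = (p₁ × p₂)/|p₁ × p₂|.
Here n̂_z ≈ -0.268; the vertex latitude is φ_max = arccos|n̂_z| ≈ 74.4°.

≈ 74°N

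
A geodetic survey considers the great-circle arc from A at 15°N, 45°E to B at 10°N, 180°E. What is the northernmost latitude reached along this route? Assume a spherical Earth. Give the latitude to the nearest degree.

The great circle lies in the plane with unit normal n̂ = (p₁ × p₂)/|p₁ × p₂|.
Here n̂_z ≈ +0.864; the vertex latitude is φ_max = arccos|n̂_z| ≈ 30.2°.
Check via Clairaut: cos φ_max = |cos φ₁| · sin C = cos(15.0°)·sin(63.4°) ≈ 0.864, again giving ≈ 30.2°.

≈ 30°N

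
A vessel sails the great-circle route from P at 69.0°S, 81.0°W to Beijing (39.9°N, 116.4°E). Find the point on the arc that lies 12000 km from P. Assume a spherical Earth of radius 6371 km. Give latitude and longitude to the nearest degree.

≈ 1°S, 124°E

From cos δ = sin φ₁ sin φ₂ + cos φ₁ cos φ₂ cos Δλ, the central angle is δ ≈ 2.608 rad (149.5°). The total great-circle distance is δ·R ≈ 2.608 × 6371 ≈ 16618 km, so the target fraction is f = 12000/16618 ≈ 0.722.
Interpolate at f ≈ 0.722 with slerp weights a = sin((1−f)δ)/sin δ ≈ 1.304, b = sin(fδ)/sin δ ≈ 1.872.
p = a·p₁ + b·p₂ ≈ (-0.565, 0.825, -0.017); φ = arcsin(p_z) ≈ -0.98°, λ = atan2(p_y, p_x) ≈ 124.44°.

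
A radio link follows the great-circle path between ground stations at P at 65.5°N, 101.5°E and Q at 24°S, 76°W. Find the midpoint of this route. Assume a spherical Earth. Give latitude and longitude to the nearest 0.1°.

The haversine formula gives a central angle δ ≈ 2.417 rad (138.5°) between the endpoints.
Interpolate at f = 1/2 with slerp weights a = sin((1−f)δ)/sin δ ≈ 1.410, b = sin(fδ)/sin δ ≈ 1.410.
p = a·p₁ + b·p₂ ≈ (0.195, -0.677, 0.710); φ = arcsin(p_z) ≈ 45.21°, λ = atan2(p_y, p_x) ≈ -73.92°.

≈ 45.2°N, 73.9°W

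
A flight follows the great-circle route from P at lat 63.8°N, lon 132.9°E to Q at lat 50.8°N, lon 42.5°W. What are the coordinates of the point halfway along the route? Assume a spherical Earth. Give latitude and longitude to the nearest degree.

Write both endpoints as unit vectors p₁, p₂ with components (cos φ cos λ, cos φ sin λ, sin φ).
The central angle between the endpoints is δ = arccos(p₁·p₂) ≈ 1.140 rad (65.3°).
Interpolate at f = 1/2 with slerp weights a = sin((1−f)δ)/sin δ ≈ 0.594, b = sin(fδ)/sin δ ≈ 0.594.
p = a·p₁ + b·p₂ ≈ (0.098, -0.062, 0.993); φ = arcsin(p_z) ≈ 83.34°, λ = atan2(p_y, p_x) ≈ -32.05°.

≈ lat 83°N, lon 32°W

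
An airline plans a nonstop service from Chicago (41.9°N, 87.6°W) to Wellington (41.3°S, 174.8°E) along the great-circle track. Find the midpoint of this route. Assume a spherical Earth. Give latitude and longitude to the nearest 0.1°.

≈ 0.5°N, 136.7°W

From cos δ = sin φ₁ sin φ₂ + cos φ₁ cos φ₂ cos Δλ, the central angle is δ ≈ 2.111 rad (121.0°).
Interpolate at f = 1/2 with slerp weights a = sin((1−f)δ)/sin δ ≈ 1.015, b = sin(fδ)/sin δ ≈ 1.015.
p = a·p₁ + b·p₂ ≈ (-0.728, -0.686, 0.008); φ = arcsin(p_z) ≈ 0.46°, λ = atan2(p_y, p_x) ≈ -136.70°.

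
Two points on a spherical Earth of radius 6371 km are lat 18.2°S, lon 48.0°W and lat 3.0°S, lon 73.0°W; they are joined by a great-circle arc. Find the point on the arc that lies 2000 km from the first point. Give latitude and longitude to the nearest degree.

Write both endpoints as unit vectors p₁, p₂ with components (cos φ cos λ, cos φ sin λ, sin φ).
The central angle between the endpoints is δ = arccos(p₁·p₂) ≈ 0.503 rad (28.8°). The total great-circle distance is δ·R ≈ 0.503 × 6371 ≈ 3205 km, so the target fraction is f = 2000/3205 ≈ 0.624.
Interpolate at f ≈ 0.624 with slerp weights a = sin((1−f)δ)/sin δ ≈ 0.390, b = sin(fδ)/sin δ ≈ 0.641.
p = a·p₁ + b·p₂ ≈ (0.435, -0.887, -0.155); φ = arcsin(p_z) ≈ -8.93°, λ = atan2(p_y, p_x) ≈ -63.88°.

≈ lat 9°S, lon 64°W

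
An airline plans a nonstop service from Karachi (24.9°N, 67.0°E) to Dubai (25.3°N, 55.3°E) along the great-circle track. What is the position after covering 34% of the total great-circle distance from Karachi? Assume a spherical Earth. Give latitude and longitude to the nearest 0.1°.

From cos δ = sin φ₁ sin φ₂ + cos φ₁ cos φ₂ cos Δλ, the central angle is δ ≈ 0.185 rad (10.6°).
Interpolate at f = 0.34 with slerp weights a = sin((1−f)δ)/sin δ ≈ 0.662, b = sin(fδ)/sin δ ≈ 0.342.
p = a·p₁ + b·p₂ ≈ (0.411, 0.807, 0.425); φ = arcsin(p_z) ≈ 25.14°, λ = atan2(p_y, p_x) ≈ 63.03°.

≈ 25.1°N, 63.0°E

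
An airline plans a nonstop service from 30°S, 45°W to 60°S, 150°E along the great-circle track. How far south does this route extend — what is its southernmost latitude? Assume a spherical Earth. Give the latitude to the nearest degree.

≈ 84°S

The great circle lies in the plane with unit normal n̂ = (p₁ × p₂)/|p₁ × p₂|.
Here n̂_z ≈ -0.112; the vertex latitude is φ_max = arccos|n̂_z| ≈ 83.6°.
Check via Clairaut: cos φ_max = |cos φ₁| · sin C = cos(30.0°)·sin(172.6°) ≈ 0.112, again giving ≈ 83.6°.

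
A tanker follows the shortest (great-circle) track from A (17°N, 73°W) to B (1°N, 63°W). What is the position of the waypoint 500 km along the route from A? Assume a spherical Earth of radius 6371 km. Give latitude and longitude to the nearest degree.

≈ (13°N, 71°W)

The haversine formula gives a central angle δ ≈ 0.328 rad (18.8°) between the endpoints. The total great-circle distance is δ·R ≈ 0.328 × 6371 ≈ 2089 km, so the target fraction is f = 500/2089 ≈ 0.239.
Interpolate at f ≈ 0.239 with slerp weights a = sin((1−f)δ)/sin δ ≈ 0.766, b = sin(fδ)/sin δ ≈ 0.243.
p = a·p₁ + b·p₂ ≈ (0.325, -0.918, 0.228); φ = arcsin(p_z) ≈ 13.20°, λ = atan2(p_y, p_x) ≈ -70.51°.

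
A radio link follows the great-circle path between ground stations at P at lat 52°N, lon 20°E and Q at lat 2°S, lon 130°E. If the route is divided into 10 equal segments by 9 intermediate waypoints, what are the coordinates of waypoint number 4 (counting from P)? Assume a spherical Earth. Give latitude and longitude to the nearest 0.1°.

≈ lat 44.0°N, lon 82.9°E

Convert each endpoint to a unit vector on the sphere (x = cos φ cos λ, y = cos φ sin λ, z = sin φ).
The central angle between the endpoints is δ = arccos(p₁·p₂) ≈ 1.811 rad (103.8°).
Interpolate at f = 4/10 with slerp weights a = sin((1−f)δ)/sin δ ≈ 0.911, b = sin(fδ)/sin δ ≈ 0.682.
p = a·p₁ + b·p₂ ≈ (0.089, 0.714, 0.694); φ = arcsin(p_z) ≈ 43.97°, λ = atan2(p_y, p_x) ≈ 82.91°.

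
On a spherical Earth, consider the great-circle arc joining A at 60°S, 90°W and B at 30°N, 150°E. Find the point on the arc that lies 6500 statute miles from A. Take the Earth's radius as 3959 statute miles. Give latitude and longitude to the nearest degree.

≈ 1°S, 170°E

From cos δ = sin φ₁ sin φ₂ + cos φ₁ cos φ₂ cos Δλ, the central angle is δ ≈ 2.278 rad (130.5°). The total great-circle distance is δ·R ≈ 2.278 × 3959 ≈ 9018 mi, so the target fraction is f = 6500/9018 ≈ 0.721.
Interpolate at f ≈ 0.721 with slerp weights a = sin((1−f)δ)/sin δ ≈ 0.781, b = sin(fδ)/sin δ ≈ 1.312.
p = a·p₁ + b·p₂ ≈ (-0.984, 0.178, -0.021); φ = arcsin(p_z) ≈ -1.18°, λ = atan2(p_y, p_x) ≈ 169.77°.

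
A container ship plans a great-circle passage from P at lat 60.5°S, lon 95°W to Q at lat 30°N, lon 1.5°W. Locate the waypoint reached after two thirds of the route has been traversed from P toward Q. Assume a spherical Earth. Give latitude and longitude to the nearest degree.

≈ lat 4°S, lon 22°W

The haversine formula gives a central angle δ ≈ 2.050 rad (117.5°) between the endpoints.
Interpolate at f = 2/3 with slerp weights a = sin((1−f)δ)/sin δ ≈ 0.712, b = sin(fδ)/sin δ ≈ 1.104.
p = a·p₁ + b·p₂ ≈ (0.925, -0.374, -0.068); φ = arcsin(p_z) ≈ -3.87°, λ = atan2(p_y, p_x) ≈ -22.02°.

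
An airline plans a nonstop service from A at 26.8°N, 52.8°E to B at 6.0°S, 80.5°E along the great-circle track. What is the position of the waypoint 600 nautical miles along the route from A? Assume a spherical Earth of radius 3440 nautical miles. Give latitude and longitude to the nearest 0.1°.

≈ 19.3°N, 60.0°E

Write both endpoints as unit vectors p₁, p₂ with components (cos φ cos λ, cos φ sin λ, sin φ).
The central angle between the endpoints is δ = arccos(p₁·p₂) ≈ 0.739 rad (42.4°). The total great-circle distance is δ·R ≈ 0.739 × 3440 ≈ 2544 nmi, so the target fraction is f = 600/2544 ≈ 0.236.
Interpolate at f ≈ 0.236 with slerp weights a = sin((1−f)δ)/sin δ ≈ 0.795, b = sin(fδ)/sin δ ≈ 0.258.
p = a·p₁ + b·p₂ ≈ (0.471, 0.818, 0.331); φ = arcsin(p_z) ≈ 19.35°, λ = atan2(p_y, p_x) ≈ 60.05°.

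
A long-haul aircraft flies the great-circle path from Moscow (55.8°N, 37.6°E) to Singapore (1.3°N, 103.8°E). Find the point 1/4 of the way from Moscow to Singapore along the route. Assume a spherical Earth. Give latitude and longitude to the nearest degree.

Convert each endpoint to a unit vector on the sphere (x = cos φ cos λ, y = cos φ sin λ, z = sin φ).
The central angle between the endpoints is δ = arccos(p₁·p₂) ≈ 1.323 rad (75.8°).
Interpolate at f = 1/4 with slerp weights a = sin((1−f)δ)/sin δ ≈ 0.864, b = sin(fδ)/sin δ ≈ 0.335.
p = a·p₁ + b·p₂ ≈ (0.305, 0.621, 0.722); φ = arcsin(p_z) ≈ 46.21°, λ = atan2(p_y, p_x) ≈ 63.88°.

≈ 46°N, 64°E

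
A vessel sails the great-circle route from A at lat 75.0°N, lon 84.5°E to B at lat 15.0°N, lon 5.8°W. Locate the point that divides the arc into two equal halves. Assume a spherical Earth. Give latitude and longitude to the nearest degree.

≈ lat 51°N, lon 9°E

Write both endpoints as unit vectors p₁, p₂ with components (cos φ cos λ, cos φ sin λ, sin φ).
The central angle between the endpoints is δ = arccos(p₁·p₂) ≈ 1.319 rad (75.6°).
Interpolate at f = 1/2 with slerp weights a = sin((1−f)δ)/sin δ ≈ 0.633, b = sin(fδ)/sin δ ≈ 0.633.
p = a·p₁ + b·p₂ ≈ (0.624, 0.101, 0.775); φ = arcsin(p_z) ≈ 50.81°, λ = atan2(p_y, p_x) ≈ 9.22°.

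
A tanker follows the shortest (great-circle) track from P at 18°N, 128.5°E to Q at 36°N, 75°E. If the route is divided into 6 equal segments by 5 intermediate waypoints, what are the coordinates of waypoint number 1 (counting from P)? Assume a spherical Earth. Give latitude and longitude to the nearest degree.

≈ 22°N, 121°E

Convert each endpoint to a unit vector on the sphere (x = cos φ cos λ, y = cos φ sin λ, z = sin φ).
The central angle between the endpoints is δ = arccos(p₁·p₂) ≈ 0.877 rad (50.3°).
Interpolate at f = 1/6 with slerp weights a = sin((1−f)δ)/sin δ ≈ 0.868, b = sin(fδ)/sin δ ≈ 0.189.
p = a·p₁ + b·p₂ ≈ (-0.474, 0.794, 0.380); φ = arcsin(p_z) ≈ 22.31°, λ = atan2(p_y, p_x) ≈ 120.85°.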